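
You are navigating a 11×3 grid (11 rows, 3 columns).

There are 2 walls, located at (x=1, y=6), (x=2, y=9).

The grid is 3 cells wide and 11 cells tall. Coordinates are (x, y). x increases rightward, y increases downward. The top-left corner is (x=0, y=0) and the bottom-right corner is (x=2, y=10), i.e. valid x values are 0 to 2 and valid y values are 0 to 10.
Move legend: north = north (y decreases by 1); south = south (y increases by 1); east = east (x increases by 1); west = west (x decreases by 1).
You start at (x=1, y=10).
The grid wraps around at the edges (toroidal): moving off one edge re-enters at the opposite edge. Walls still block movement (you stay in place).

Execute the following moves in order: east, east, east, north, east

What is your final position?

Start: (x=1, y=10)
  east (east): (x=1, y=10) -> (x=2, y=10)
  east (east): (x=2, y=10) -> (x=0, y=10)
  east (east): (x=0, y=10) -> (x=1, y=10)
  north (north): (x=1, y=10) -> (x=1, y=9)
  east (east): blocked, stay at (x=1, y=9)
Final: (x=1, y=9)

Answer: Final position: (x=1, y=9)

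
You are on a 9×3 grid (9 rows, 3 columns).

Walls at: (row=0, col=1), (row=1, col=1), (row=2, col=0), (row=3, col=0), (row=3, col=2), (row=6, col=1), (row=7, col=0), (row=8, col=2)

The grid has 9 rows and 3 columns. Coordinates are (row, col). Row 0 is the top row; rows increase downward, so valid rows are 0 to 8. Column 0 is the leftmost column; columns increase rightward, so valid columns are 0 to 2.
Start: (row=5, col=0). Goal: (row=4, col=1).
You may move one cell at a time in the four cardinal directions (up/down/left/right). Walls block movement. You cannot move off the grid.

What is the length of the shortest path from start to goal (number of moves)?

BFS from (row=5, col=0) until reaching (row=4, col=1):
  Distance 0: (row=5, col=0)
  Distance 1: (row=4, col=0), (row=5, col=1), (row=6, col=0)
  Distance 2: (row=4, col=1), (row=5, col=2)  <- goal reached here
One shortest path (2 moves): (row=5, col=0) -> (row=5, col=1) -> (row=4, col=1)

Answer: Shortest path length: 2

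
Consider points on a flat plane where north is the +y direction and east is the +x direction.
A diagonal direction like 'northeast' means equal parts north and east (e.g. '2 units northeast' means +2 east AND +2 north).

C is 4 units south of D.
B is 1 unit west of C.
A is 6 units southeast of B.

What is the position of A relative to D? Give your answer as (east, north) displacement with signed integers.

Place D at the origin (east=0, north=0).
  C is 4 units south of D: delta (east=+0, north=-4); C at (east=0, north=-4).
  B is 1 unit west of C: delta (east=-1, north=+0); B at (east=-1, north=-4).
  A is 6 units southeast of B: delta (east=+6, north=-6); A at (east=5, north=-10).
Therefore A relative to D: (east=5, north=-10).

Answer: A is at (east=5, north=-10) relative to D.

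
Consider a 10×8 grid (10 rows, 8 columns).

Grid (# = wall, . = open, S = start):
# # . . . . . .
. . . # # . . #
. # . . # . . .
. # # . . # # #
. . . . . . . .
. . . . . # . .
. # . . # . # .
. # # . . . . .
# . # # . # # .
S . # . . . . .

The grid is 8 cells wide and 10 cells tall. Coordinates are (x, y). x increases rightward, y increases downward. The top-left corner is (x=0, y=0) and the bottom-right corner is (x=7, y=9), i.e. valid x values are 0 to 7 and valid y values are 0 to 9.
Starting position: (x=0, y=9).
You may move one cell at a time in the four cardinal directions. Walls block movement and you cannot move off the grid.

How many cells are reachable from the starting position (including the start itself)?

BFS flood-fill from (x=0, y=9):
  Distance 0: (x=0, y=9)
  Distance 1: (x=1, y=9)
  Distance 2: (x=1, y=8)
Total reachable: 3 (grid has 56 open cells total)

Answer: Reachable cells: 3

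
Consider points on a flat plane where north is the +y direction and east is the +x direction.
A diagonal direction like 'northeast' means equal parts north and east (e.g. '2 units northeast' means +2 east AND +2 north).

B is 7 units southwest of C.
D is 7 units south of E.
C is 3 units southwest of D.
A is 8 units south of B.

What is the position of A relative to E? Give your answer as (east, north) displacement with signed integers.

Place E at the origin (east=0, north=0).
  D is 7 units south of E: delta (east=+0, north=-7); D at (east=0, north=-7).
  C is 3 units southwest of D: delta (east=-3, north=-3); C at (east=-3, north=-10).
  B is 7 units southwest of C: delta (east=-7, north=-7); B at (east=-10, north=-17).
  A is 8 units south of B: delta (east=+0, north=-8); A at (east=-10, north=-25).
Therefore A relative to E: (east=-10, north=-25).

Answer: A is at (east=-10, north=-25) relative to E.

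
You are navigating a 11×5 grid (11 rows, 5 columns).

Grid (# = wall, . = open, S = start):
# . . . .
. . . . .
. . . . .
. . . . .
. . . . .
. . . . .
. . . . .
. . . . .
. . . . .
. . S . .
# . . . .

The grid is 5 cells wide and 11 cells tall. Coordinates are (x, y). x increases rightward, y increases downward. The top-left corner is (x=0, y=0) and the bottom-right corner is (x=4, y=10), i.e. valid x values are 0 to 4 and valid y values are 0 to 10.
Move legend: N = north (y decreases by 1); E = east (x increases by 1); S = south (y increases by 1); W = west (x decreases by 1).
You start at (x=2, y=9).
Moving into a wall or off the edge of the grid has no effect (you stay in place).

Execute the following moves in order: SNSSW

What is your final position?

Answer: Final position: (x=1, y=10)

Derivation:
Start: (x=2, y=9)
  S (south): (x=2, y=9) -> (x=2, y=10)
  N (north): (x=2, y=10) -> (x=2, y=9)
  S (south): (x=2, y=9) -> (x=2, y=10)
  S (south): blocked, stay at (x=2, y=10)
  W (west): (x=2, y=10) -> (x=1, y=10)
Final: (x=1, y=10)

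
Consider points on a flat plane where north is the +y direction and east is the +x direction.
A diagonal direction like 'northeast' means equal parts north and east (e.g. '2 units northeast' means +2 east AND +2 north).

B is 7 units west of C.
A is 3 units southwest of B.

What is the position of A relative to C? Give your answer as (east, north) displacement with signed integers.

Answer: A is at (east=-10, north=-3) relative to C.

Derivation:
Place C at the origin (east=0, north=0).
  B is 7 units west of C: delta (east=-7, north=+0); B at (east=-7, north=0).
  A is 3 units southwest of B: delta (east=-3, north=-3); A at (east=-10, north=-3).
Therefore A relative to C: (east=-10, north=-3).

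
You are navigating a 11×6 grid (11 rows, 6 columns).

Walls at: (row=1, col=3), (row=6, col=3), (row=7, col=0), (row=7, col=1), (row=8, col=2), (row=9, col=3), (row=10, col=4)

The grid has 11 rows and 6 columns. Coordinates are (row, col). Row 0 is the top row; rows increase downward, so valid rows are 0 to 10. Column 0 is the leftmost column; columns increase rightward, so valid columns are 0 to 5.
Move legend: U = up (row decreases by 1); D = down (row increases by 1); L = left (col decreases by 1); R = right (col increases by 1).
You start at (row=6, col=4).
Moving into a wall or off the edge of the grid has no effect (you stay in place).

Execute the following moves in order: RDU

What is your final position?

Start: (row=6, col=4)
  R (right): (row=6, col=4) -> (row=6, col=5)
  D (down): (row=6, col=5) -> (row=7, col=5)
  U (up): (row=7, col=5) -> (row=6, col=5)
Final: (row=6, col=5)

Answer: Final position: (row=6, col=5)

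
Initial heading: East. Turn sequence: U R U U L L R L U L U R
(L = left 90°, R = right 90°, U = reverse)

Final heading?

Answer: Final heading: South

Derivation:
Start: East
  U (U-turn (180°)) -> West
  R (right (90° clockwise)) -> North
  U (U-turn (180°)) -> South
  U (U-turn (180°)) -> North
  L (left (90° counter-clockwise)) -> West
  L (left (90° counter-clockwise)) -> South
  R (right (90° clockwise)) -> West
  L (left (90° counter-clockwise)) -> South
  U (U-turn (180°)) -> North
  L (left (90° counter-clockwise)) -> West
  U (U-turn (180°)) -> East
  R (right (90° clockwise)) -> South
Final: South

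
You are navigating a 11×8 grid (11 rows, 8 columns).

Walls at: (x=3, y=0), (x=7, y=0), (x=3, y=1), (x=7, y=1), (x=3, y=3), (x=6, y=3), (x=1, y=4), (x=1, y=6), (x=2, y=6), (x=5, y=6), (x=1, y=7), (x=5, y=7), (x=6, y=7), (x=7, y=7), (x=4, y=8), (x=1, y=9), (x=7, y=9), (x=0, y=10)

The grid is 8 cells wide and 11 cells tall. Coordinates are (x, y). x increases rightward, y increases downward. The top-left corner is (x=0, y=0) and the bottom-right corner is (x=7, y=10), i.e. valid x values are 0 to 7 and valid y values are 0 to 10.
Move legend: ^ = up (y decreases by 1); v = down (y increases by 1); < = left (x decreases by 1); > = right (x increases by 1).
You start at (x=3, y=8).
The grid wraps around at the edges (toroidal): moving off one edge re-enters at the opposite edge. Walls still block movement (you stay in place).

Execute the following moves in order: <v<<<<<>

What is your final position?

Answer: Final position: (x=3, y=9)

Derivation:
Start: (x=3, y=8)
  < (left): (x=3, y=8) -> (x=2, y=8)
  v (down): (x=2, y=8) -> (x=2, y=9)
  [×5]< (left): blocked, stay at (x=2, y=9)
  > (right): (x=2, y=9) -> (x=3, y=9)
Final: (x=3, y=9)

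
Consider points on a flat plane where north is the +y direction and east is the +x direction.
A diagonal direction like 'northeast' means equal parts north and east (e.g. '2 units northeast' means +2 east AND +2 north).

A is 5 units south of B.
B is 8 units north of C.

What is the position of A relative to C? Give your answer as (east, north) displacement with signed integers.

Place C at the origin (east=0, north=0).
  B is 8 units north of C: delta (east=+0, north=+8); B at (east=0, north=8).
  A is 5 units south of B: delta (east=+0, north=-5); A at (east=0, north=3).
Therefore A relative to C: (east=0, north=3).

Answer: A is at (east=0, north=3) relative to C.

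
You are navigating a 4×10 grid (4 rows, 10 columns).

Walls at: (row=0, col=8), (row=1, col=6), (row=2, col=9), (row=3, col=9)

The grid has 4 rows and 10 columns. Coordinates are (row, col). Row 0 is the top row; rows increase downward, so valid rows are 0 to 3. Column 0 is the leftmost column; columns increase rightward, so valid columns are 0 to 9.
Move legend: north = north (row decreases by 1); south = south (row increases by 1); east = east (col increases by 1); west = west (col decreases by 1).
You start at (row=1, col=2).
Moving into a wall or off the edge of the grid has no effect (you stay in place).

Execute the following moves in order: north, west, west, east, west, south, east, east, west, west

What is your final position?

Answer: Final position: (row=1, col=0)

Derivation:
Start: (row=1, col=2)
  north (north): (row=1, col=2) -> (row=0, col=2)
  west (west): (row=0, col=2) -> (row=0, col=1)
  west (west): (row=0, col=1) -> (row=0, col=0)
  east (east): (row=0, col=0) -> (row=0, col=1)
  west (west): (row=0, col=1) -> (row=0, col=0)
  south (south): (row=0, col=0) -> (row=1, col=0)
  east (east): (row=1, col=0) -> (row=1, col=1)
  east (east): (row=1, col=1) -> (row=1, col=2)
  west (west): (row=1, col=2) -> (row=1, col=1)
  west (west): (row=1, col=1) -> (row=1, col=0)
Final: (row=1, col=0)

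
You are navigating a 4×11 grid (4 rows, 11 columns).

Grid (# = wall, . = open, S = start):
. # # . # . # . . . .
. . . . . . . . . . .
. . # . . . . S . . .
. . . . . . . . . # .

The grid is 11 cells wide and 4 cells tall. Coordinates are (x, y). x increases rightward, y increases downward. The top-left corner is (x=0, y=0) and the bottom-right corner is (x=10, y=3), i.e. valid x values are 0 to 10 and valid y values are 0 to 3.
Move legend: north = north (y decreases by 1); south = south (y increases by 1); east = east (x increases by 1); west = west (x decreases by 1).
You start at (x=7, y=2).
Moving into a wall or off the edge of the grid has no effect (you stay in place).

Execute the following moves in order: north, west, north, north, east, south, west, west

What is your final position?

Start: (x=7, y=2)
  north (north): (x=7, y=2) -> (x=7, y=1)
  west (west): (x=7, y=1) -> (x=6, y=1)
  north (north): blocked, stay at (x=6, y=1)
  north (north): blocked, stay at (x=6, y=1)
  east (east): (x=6, y=1) -> (x=7, y=1)
  south (south): (x=7, y=1) -> (x=7, y=2)
  west (west): (x=7, y=2) -> (x=6, y=2)
  west (west): (x=6, y=2) -> (x=5, y=2)
Final: (x=5, y=2)

Answer: Final position: (x=5, y=2)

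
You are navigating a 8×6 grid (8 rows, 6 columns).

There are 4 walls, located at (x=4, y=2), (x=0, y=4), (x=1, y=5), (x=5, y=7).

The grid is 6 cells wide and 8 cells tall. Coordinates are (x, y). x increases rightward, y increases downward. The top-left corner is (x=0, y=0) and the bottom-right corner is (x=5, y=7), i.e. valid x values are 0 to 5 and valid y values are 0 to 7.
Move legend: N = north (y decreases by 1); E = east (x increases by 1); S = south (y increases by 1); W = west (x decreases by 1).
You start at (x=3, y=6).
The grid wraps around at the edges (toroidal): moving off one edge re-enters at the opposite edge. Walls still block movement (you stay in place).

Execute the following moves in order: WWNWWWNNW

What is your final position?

Start: (x=3, y=6)
  W (west): (x=3, y=6) -> (x=2, y=6)
  W (west): (x=2, y=6) -> (x=1, y=6)
  N (north): blocked, stay at (x=1, y=6)
  W (west): (x=1, y=6) -> (x=0, y=6)
  W (west): (x=0, y=6) -> (x=5, y=6)
  W (west): (x=5, y=6) -> (x=4, y=6)
  N (north): (x=4, y=6) -> (x=4, y=5)
  N (north): (x=4, y=5) -> (x=4, y=4)
  W (west): (x=4, y=4) -> (x=3, y=4)
Final: (x=3, y=4)

Answer: Final position: (x=3, y=4)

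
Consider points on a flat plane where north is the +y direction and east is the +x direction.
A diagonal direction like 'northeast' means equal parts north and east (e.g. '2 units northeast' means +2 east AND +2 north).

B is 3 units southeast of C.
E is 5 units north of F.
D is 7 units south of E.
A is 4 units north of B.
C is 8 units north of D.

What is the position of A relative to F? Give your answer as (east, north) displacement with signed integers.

Place F at the origin (east=0, north=0).
  E is 5 units north of F: delta (east=+0, north=+5); E at (east=0, north=5).
  D is 7 units south of E: delta (east=+0, north=-7); D at (east=0, north=-2).
  C is 8 units north of D: delta (east=+0, north=+8); C at (east=0, north=6).
  B is 3 units southeast of C: delta (east=+3, north=-3); B at (east=3, north=3).
  A is 4 units north of B: delta (east=+0, north=+4); A at (east=3, north=7).
Therefore A relative to F: (east=3, north=7).

Answer: A is at (east=3, north=7) relative to F.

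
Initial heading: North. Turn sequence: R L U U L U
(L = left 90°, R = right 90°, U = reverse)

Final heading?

Answer: Final heading: East

Derivation:
Start: North
  R (right (90° clockwise)) -> East
  L (left (90° counter-clockwise)) -> North
  U (U-turn (180°)) -> South
  U (U-turn (180°)) -> North
  L (left (90° counter-clockwise)) -> West
  U (U-turn (180°)) -> East
Final: East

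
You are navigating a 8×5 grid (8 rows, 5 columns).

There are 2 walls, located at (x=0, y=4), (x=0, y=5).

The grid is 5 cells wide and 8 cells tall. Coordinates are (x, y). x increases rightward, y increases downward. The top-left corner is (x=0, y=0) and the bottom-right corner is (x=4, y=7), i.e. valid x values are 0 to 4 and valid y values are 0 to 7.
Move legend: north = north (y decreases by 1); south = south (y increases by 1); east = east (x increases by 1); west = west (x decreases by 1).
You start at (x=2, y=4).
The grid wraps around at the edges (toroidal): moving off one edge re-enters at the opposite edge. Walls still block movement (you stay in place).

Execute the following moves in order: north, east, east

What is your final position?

Start: (x=2, y=4)
  north (north): (x=2, y=4) -> (x=2, y=3)
  east (east): (x=2, y=3) -> (x=3, y=3)
  east (east): (x=3, y=3) -> (x=4, y=3)
Final: (x=4, y=3)

Answer: Final position: (x=4, y=3)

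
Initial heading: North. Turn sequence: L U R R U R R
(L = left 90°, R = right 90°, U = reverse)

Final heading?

Start: North
  L (left (90° counter-clockwise)) -> West
  U (U-turn (180°)) -> East
  R (right (90° clockwise)) -> South
  R (right (90° clockwise)) -> West
  U (U-turn (180°)) -> East
  R (right (90° clockwise)) -> South
  R (right (90° clockwise)) -> West
Final: West

Answer: Final heading: West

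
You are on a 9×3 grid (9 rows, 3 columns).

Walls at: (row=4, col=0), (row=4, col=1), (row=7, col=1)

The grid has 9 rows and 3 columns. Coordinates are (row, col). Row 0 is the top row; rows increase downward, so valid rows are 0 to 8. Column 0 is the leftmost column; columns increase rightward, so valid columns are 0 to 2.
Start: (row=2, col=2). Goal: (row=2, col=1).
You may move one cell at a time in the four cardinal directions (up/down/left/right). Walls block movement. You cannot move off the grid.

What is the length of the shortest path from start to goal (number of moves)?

Answer: Shortest path length: 1

Derivation:
BFS from (row=2, col=2) until reaching (row=2, col=1):
  Distance 0: (row=2, col=2)
  Distance 1: (row=1, col=2), (row=2, col=1), (row=3, col=2)  <- goal reached here
One shortest path (1 moves): (row=2, col=2) -> (row=2, col=1)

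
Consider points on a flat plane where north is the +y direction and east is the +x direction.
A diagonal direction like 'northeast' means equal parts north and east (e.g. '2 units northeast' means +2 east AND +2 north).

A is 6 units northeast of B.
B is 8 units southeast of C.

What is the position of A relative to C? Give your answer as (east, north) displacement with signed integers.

Place C at the origin (east=0, north=0).
  B is 8 units southeast of C: delta (east=+8, north=-8); B at (east=8, north=-8).
  A is 6 units northeast of B: delta (east=+6, north=+6); A at (east=14, north=-2).
Therefore A relative to C: (east=14, north=-2).

Answer: A is at (east=14, north=-2) relative to C.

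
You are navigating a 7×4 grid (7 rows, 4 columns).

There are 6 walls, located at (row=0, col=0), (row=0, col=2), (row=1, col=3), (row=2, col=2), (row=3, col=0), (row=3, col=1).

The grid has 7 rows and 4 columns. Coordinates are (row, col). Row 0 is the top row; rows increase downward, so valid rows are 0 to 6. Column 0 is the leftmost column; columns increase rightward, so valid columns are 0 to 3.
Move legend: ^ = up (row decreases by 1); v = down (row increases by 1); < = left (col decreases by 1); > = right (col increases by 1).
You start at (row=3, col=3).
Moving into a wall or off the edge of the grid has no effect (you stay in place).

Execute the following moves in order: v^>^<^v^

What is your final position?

Answer: Final position: (row=2, col=3)

Derivation:
Start: (row=3, col=3)
  v (down): (row=3, col=3) -> (row=4, col=3)
  ^ (up): (row=4, col=3) -> (row=3, col=3)
  > (right): blocked, stay at (row=3, col=3)
  ^ (up): (row=3, col=3) -> (row=2, col=3)
  < (left): blocked, stay at (row=2, col=3)
  ^ (up): blocked, stay at (row=2, col=3)
  v (down): (row=2, col=3) -> (row=3, col=3)
  ^ (up): (row=3, col=3) -> (row=2, col=3)
Final: (row=2, col=3)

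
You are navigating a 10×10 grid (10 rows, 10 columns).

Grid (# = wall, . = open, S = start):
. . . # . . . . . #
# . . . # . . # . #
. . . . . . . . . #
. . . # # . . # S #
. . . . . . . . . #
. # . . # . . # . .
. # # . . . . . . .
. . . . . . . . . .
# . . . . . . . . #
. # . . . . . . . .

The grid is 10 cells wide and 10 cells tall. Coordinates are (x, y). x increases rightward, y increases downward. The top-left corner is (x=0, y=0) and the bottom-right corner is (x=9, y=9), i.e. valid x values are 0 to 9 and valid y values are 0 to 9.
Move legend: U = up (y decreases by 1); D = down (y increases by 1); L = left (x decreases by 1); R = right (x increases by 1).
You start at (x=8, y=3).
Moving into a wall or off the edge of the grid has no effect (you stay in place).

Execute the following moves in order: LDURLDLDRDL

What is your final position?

Start: (x=8, y=3)
  L (left): blocked, stay at (x=8, y=3)
  D (down): (x=8, y=3) -> (x=8, y=4)
  U (up): (x=8, y=4) -> (x=8, y=3)
  R (right): blocked, stay at (x=8, y=3)
  L (left): blocked, stay at (x=8, y=3)
  D (down): (x=8, y=3) -> (x=8, y=4)
  L (left): (x=8, y=4) -> (x=7, y=4)
  D (down): blocked, stay at (x=7, y=4)
  R (right): (x=7, y=4) -> (x=8, y=4)
  D (down): (x=8, y=4) -> (x=8, y=5)
  L (left): blocked, stay at (x=8, y=5)
Final: (x=8, y=5)

Answer: Final position: (x=8, y=5)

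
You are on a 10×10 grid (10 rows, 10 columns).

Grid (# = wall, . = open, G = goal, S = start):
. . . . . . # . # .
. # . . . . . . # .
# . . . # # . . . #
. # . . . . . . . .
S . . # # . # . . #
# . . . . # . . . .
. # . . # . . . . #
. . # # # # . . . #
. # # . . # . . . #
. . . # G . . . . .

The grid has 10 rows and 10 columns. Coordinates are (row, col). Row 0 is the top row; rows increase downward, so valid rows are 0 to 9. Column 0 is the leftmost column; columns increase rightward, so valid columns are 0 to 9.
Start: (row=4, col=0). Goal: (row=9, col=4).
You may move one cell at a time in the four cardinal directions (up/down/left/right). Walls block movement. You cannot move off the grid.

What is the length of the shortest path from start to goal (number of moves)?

Answer: Shortest path length: 17

Derivation:
BFS from (row=4, col=0) until reaching (row=9, col=4):
  Distance 0: (row=4, col=0)
  Distance 1: (row=3, col=0), (row=4, col=1)
  Distance 2: (row=4, col=2), (row=5, col=1)
  Distance 3: (row=3, col=2), (row=5, col=2)
  Distance 4: (row=2, col=2), (row=3, col=3), (row=5, col=3), (row=6, col=2)
  Distance 5: (row=1, col=2), (row=2, col=1), (row=2, col=3), (row=3, col=4), (row=5, col=4), (row=6, col=3)
  Distance 6: (row=0, col=2), (row=1, col=3), (row=3, col=5)
  Distance 7: (row=0, col=1), (row=0, col=3), (row=1, col=4), (row=3, col=6), (row=4, col=5)
  Distance 8: (row=0, col=0), (row=0, col=4), (row=1, col=5), (row=2, col=6), (row=3, col=7)
  Distance 9: (row=0, col=5), (row=1, col=0), (row=1, col=6), (row=2, col=7), (row=3, col=8), (row=4, col=7)
  Distance 10: (row=1, col=7), (row=2, col=8), (row=3, col=9), (row=4, col=8), (row=5, col=7)
  Distance 11: (row=0, col=7), (row=5, col=6), (row=5, col=8), (row=6, col=7)
  Distance 12: (row=5, col=9), (row=6, col=6), (row=6, col=8), (row=7, col=7)
  Distance 13: (row=6, col=5), (row=7, col=6), (row=7, col=8), (row=8, col=7)
  Distance 14: (row=8, col=6), (row=8, col=8), (row=9, col=7)
  Distance 15: (row=9, col=6), (row=9, col=8)
  Distance 16: (row=9, col=5), (row=9, col=9)
  Distance 17: (row=9, col=4)  <- goal reached here
One shortest path (17 moves): (row=4, col=0) -> (row=4, col=1) -> (row=4, col=2) -> (row=3, col=2) -> (row=3, col=3) -> (row=3, col=4) -> (row=3, col=5) -> (row=3, col=6) -> (row=3, col=7) -> (row=4, col=7) -> (row=5, col=7) -> (row=5, col=6) -> (row=6, col=6) -> (row=7, col=6) -> (row=8, col=6) -> (row=9, col=6) -> (row=9, col=5) -> (row=9, col=4)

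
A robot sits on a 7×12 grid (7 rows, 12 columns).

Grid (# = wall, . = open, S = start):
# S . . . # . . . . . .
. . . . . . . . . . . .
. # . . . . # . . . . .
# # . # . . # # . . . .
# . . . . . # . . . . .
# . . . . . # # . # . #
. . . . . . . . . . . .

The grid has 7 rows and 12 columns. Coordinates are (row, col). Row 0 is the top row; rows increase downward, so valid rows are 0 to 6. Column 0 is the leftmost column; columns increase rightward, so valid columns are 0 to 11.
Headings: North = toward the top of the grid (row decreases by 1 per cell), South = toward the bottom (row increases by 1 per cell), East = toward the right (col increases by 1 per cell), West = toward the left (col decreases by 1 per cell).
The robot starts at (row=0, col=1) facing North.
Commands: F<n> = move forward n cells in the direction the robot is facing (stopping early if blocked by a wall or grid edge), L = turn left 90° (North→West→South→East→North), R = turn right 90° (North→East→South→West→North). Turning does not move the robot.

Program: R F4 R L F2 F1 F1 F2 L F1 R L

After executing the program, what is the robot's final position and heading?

Start: (row=0, col=1), facing North
  R: turn right, now facing East
  F4: move forward 3/4 (blocked), now at (row=0, col=4)
  R: turn right, now facing South
  L: turn left, now facing East
  F2: move forward 0/2 (blocked), now at (row=0, col=4)
  F1: move forward 0/1 (blocked), now at (row=0, col=4)
  F1: move forward 0/1 (blocked), now at (row=0, col=4)
  F2: move forward 0/2 (blocked), now at (row=0, col=4)
  L: turn left, now facing North
  F1: move forward 0/1 (blocked), now at (row=0, col=4)
  R: turn right, now facing East
  L: turn left, now facing North
Final: (row=0, col=4), facing North

Answer: Final position: (row=0, col=4), facing North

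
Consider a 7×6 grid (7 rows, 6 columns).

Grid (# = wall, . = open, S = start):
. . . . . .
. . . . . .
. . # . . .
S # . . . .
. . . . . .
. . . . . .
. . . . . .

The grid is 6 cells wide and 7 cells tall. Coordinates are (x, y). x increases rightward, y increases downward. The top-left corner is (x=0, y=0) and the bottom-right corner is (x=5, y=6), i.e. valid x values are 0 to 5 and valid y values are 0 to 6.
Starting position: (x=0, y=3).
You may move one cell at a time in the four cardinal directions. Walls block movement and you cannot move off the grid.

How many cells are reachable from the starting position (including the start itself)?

Answer: Reachable cells: 40

Derivation:
BFS flood-fill from (x=0, y=3):
  Distance 0: (x=0, y=3)
  Distance 1: (x=0, y=2), (x=0, y=4)
  Distance 2: (x=0, y=1), (x=1, y=2), (x=1, y=4), (x=0, y=5)
  Distance 3: (x=0, y=0), (x=1, y=1), (x=2, y=4), (x=1, y=5), (x=0, y=6)
  Distance 4: (x=1, y=0), (x=2, y=1), (x=2, y=3), (x=3, y=4), (x=2, y=5), (x=1, y=6)
  Distance 5: (x=2, y=0), (x=3, y=1), (x=3, y=3), (x=4, y=4), (x=3, y=5), (x=2, y=6)
  Distance 6: (x=3, y=0), (x=4, y=1), (x=3, y=2), (x=4, y=3), (x=5, y=4), (x=4, y=5), (x=3, y=6)
  Distance 7: (x=4, y=0), (x=5, y=1), (x=4, y=2), (x=5, y=3), (x=5, y=5), (x=4, y=6)
  Distance 8: (x=5, y=0), (x=5, y=2), (x=5, y=6)
Total reachable: 40 (grid has 40 open cells total)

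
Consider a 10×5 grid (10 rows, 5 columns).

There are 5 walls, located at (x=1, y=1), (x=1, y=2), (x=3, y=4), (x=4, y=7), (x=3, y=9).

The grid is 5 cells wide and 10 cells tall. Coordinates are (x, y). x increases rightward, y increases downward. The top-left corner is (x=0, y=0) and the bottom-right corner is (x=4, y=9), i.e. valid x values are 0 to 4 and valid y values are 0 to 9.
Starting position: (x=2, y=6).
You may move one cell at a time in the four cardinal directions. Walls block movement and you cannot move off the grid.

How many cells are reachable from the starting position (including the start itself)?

Answer: Reachable cells: 45

Derivation:
BFS flood-fill from (x=2, y=6):
  Distance 0: (x=2, y=6)
  Distance 1: (x=2, y=5), (x=1, y=6), (x=3, y=6), (x=2, y=7)
  Distance 2: (x=2, y=4), (x=1, y=5), (x=3, y=5), (x=0, y=6), (x=4, y=6), (x=1, y=7), (x=3, y=7), (x=2, y=8)
  Distance 3: (x=2, y=3), (x=1, y=4), (x=0, y=5), (x=4, y=5), (x=0, y=7), (x=1, y=8), (x=3, y=8), (x=2, y=9)
  Distance 4: (x=2, y=2), (x=1, y=3), (x=3, y=3), (x=0, y=4), (x=4, y=4), (x=0, y=8), (x=4, y=8), (x=1, y=9)
  Distance 5: (x=2, y=1), (x=3, y=2), (x=0, y=3), (x=4, y=3), (x=0, y=9), (x=4, y=9)
  Distance 6: (x=2, y=0), (x=3, y=1), (x=0, y=2), (x=4, y=2)
  Distance 7: (x=1, y=0), (x=3, y=0), (x=0, y=1), (x=4, y=1)
  Distance 8: (x=0, y=0), (x=4, y=0)
Total reachable: 45 (grid has 45 open cells total)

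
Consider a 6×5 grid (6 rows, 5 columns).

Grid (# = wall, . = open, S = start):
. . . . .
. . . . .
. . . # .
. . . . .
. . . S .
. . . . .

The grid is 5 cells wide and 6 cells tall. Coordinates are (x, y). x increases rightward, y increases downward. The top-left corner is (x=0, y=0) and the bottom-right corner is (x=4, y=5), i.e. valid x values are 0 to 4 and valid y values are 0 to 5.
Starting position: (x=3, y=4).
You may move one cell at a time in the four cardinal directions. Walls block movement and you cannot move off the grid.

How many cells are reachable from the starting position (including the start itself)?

BFS flood-fill from (x=3, y=4):
  Distance 0: (x=3, y=4)
  Distance 1: (x=3, y=3), (x=2, y=4), (x=4, y=4), (x=3, y=5)
  Distance 2: (x=2, y=3), (x=4, y=3), (x=1, y=4), (x=2, y=5), (x=4, y=5)
  Distance 3: (x=2, y=2), (x=4, y=2), (x=1, y=3), (x=0, y=4), (x=1, y=5)
  Distance 4: (x=2, y=1), (x=4, y=1), (x=1, y=2), (x=0, y=3), (x=0, y=5)
  Distance 5: (x=2, y=0), (x=4, y=0), (x=1, y=1), (x=3, y=1), (x=0, y=2)
  Distance 6: (x=1, y=0), (x=3, y=0), (x=0, y=1)
  Distance 7: (x=0, y=0)
Total reachable: 29 (grid has 29 open cells total)

Answer: Reachable cells: 29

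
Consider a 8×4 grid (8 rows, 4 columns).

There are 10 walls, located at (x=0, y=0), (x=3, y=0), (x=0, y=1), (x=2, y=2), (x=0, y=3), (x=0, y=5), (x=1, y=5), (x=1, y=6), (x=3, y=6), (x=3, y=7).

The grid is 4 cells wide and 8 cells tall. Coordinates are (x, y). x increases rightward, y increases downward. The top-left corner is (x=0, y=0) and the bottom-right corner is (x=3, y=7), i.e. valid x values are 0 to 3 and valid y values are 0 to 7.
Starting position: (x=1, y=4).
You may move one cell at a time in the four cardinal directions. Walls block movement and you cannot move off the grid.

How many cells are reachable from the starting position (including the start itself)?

Answer: Reachable cells: 22

Derivation:
BFS flood-fill from (x=1, y=4):
  Distance 0: (x=1, y=4)
  Distance 1: (x=1, y=3), (x=0, y=4), (x=2, y=4)
  Distance 2: (x=1, y=2), (x=2, y=3), (x=3, y=4), (x=2, y=5)
  Distance 3: (x=1, y=1), (x=0, y=2), (x=3, y=3), (x=3, y=5), (x=2, y=6)
  Distance 4: (x=1, y=0), (x=2, y=1), (x=3, y=2), (x=2, y=7)
  Distance 5: (x=2, y=0), (x=3, y=1), (x=1, y=7)
  Distance 6: (x=0, y=7)
  Distance 7: (x=0, y=6)
Total reachable: 22 (grid has 22 open cells total)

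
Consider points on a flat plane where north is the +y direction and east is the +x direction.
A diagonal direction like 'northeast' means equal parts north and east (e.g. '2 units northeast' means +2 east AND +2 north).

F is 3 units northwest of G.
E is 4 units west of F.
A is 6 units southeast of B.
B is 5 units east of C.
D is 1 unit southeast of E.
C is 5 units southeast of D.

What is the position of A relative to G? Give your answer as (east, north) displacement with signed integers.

Place G at the origin (east=0, north=0).
  F is 3 units northwest of G: delta (east=-3, north=+3); F at (east=-3, north=3).
  E is 4 units west of F: delta (east=-4, north=+0); E at (east=-7, north=3).
  D is 1 unit southeast of E: delta (east=+1, north=-1); D at (east=-6, north=2).
  C is 5 units southeast of D: delta (east=+5, north=-5); C at (east=-1, north=-3).
  B is 5 units east of C: delta (east=+5, north=+0); B at (east=4, north=-3).
  A is 6 units southeast of B: delta (east=+6, north=-6); A at (east=10, north=-9).
Therefore A relative to G: (east=10, north=-9).

Answer: A is at (east=10, north=-9) relative to G.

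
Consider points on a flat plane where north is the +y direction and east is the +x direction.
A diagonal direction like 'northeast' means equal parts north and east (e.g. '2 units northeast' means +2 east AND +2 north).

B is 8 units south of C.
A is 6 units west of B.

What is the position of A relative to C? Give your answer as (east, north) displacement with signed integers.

Answer: A is at (east=-6, north=-8) relative to C.

Derivation:
Place C at the origin (east=0, north=0).
  B is 8 units south of C: delta (east=+0, north=-8); B at (east=0, north=-8).
  A is 6 units west of B: delta (east=-6, north=+0); A at (east=-6, north=-8).
Therefore A relative to C: (east=-6, north=-8).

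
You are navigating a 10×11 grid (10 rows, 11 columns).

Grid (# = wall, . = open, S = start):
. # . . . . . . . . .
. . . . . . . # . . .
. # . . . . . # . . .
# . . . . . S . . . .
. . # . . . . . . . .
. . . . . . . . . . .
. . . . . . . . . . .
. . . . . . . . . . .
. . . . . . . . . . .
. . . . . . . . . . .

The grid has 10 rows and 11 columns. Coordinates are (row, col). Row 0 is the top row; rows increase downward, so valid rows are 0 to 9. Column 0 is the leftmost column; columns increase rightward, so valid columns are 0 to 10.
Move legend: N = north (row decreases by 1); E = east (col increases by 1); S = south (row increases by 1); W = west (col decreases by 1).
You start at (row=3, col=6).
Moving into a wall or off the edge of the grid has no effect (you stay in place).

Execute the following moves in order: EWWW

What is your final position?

Start: (row=3, col=6)
  E (east): (row=3, col=6) -> (row=3, col=7)
  W (west): (row=3, col=7) -> (row=3, col=6)
  W (west): (row=3, col=6) -> (row=3, col=5)
  W (west): (row=3, col=5) -> (row=3, col=4)
Final: (row=3, col=4)

Answer: Final position: (row=3, col=4)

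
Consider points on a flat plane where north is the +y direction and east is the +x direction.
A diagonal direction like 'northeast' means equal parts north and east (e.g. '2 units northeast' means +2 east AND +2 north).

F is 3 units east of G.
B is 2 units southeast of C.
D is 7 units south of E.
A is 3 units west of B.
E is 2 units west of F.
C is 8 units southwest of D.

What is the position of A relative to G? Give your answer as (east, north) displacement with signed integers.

Place G at the origin (east=0, north=0).
  F is 3 units east of G: delta (east=+3, north=+0); F at (east=3, north=0).
  E is 2 units west of F: delta (east=-2, north=+0); E at (east=1, north=0).
  D is 7 units south of E: delta (east=+0, north=-7); D at (east=1, north=-7).
  C is 8 units southwest of D: delta (east=-8, north=-8); C at (east=-7, north=-15).
  B is 2 units southeast of C: delta (east=+2, north=-2); B at (east=-5, north=-17).
  A is 3 units west of B: delta (east=-3, north=+0); A at (east=-8, north=-17).
Therefore A relative to G: (east=-8, north=-17).

Answer: A is at (east=-8, north=-17) relative to G.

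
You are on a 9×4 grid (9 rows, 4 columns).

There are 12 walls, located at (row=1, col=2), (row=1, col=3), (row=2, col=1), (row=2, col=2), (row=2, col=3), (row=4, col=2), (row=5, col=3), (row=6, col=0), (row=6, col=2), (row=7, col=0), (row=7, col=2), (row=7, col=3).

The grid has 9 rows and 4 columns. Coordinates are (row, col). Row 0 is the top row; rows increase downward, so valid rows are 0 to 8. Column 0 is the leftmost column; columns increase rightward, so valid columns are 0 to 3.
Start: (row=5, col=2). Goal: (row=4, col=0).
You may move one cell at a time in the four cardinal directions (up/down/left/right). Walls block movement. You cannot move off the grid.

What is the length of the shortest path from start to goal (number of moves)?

Answer: Shortest path length: 3

Derivation:
BFS from (row=5, col=2) until reaching (row=4, col=0):
  Distance 0: (row=5, col=2)
  Distance 1: (row=5, col=1)
  Distance 2: (row=4, col=1), (row=5, col=0), (row=6, col=1)
  Distance 3: (row=3, col=1), (row=4, col=0), (row=7, col=1)  <- goal reached here
One shortest path (3 moves): (row=5, col=2) -> (row=5, col=1) -> (row=5, col=0) -> (row=4, col=0)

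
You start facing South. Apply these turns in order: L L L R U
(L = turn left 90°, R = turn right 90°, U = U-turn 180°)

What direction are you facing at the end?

Start: South
  L (left (90° counter-clockwise)) -> East
  L (left (90° counter-clockwise)) -> North
  L (left (90° counter-clockwise)) -> West
  R (right (90° clockwise)) -> North
  U (U-turn (180°)) -> South
Final: South

Answer: Final heading: South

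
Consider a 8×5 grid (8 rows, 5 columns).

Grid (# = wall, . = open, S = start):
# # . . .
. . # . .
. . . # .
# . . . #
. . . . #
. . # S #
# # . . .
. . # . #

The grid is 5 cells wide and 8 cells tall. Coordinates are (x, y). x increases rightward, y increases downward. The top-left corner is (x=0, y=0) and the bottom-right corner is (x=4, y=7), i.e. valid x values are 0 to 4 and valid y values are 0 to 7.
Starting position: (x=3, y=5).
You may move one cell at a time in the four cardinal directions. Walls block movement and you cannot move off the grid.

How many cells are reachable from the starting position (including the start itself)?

Answer: Reachable cells: 19

Derivation:
BFS flood-fill from (x=3, y=5):
  Distance 0: (x=3, y=5)
  Distance 1: (x=3, y=4), (x=3, y=6)
  Distance 2: (x=3, y=3), (x=2, y=4), (x=2, y=6), (x=4, y=6), (x=3, y=7)
  Distance 3: (x=2, y=3), (x=1, y=4)
  Distance 4: (x=2, y=2), (x=1, y=3), (x=0, y=4), (x=1, y=5)
  Distance 5: (x=1, y=2), (x=0, y=5)
  Distance 6: (x=1, y=1), (x=0, y=2)
  Distance 7: (x=0, y=1)
Total reachable: 19 (grid has 27 open cells total)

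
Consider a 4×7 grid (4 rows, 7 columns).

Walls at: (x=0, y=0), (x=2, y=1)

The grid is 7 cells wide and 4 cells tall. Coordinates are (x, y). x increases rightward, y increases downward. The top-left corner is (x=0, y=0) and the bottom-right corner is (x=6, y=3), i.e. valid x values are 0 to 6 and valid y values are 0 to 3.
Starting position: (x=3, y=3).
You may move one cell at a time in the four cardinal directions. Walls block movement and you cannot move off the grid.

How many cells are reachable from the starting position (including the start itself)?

Answer: Reachable cells: 26

Derivation:
BFS flood-fill from (x=3, y=3):
  Distance 0: (x=3, y=3)
  Distance 1: (x=3, y=2), (x=2, y=3), (x=4, y=3)
  Distance 2: (x=3, y=1), (x=2, y=2), (x=4, y=2), (x=1, y=3), (x=5, y=3)
  Distance 3: (x=3, y=0), (x=4, y=1), (x=1, y=2), (x=5, y=2), (x=0, y=3), (x=6, y=3)
  Distance 4: (x=2, y=0), (x=4, y=0), (x=1, y=1), (x=5, y=1), (x=0, y=2), (x=6, y=2)
  Distance 5: (x=1, y=0), (x=5, y=0), (x=0, y=1), (x=6, y=1)
  Distance 6: (x=6, y=0)
Total reachable: 26 (grid has 26 open cells total)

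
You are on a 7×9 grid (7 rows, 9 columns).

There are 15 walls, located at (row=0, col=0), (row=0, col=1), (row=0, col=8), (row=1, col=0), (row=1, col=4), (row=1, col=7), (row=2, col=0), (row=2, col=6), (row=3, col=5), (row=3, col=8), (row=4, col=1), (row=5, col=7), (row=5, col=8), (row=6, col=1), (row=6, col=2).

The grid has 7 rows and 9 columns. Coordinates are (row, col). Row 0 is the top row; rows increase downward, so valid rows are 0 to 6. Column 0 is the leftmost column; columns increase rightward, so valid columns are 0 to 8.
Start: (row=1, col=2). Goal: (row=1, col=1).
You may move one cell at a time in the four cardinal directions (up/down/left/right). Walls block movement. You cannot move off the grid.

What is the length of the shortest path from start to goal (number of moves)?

Answer: Shortest path length: 1

Derivation:
BFS from (row=1, col=2) until reaching (row=1, col=1):
  Distance 0: (row=1, col=2)
  Distance 1: (row=0, col=2), (row=1, col=1), (row=1, col=3), (row=2, col=2)  <- goal reached here
One shortest path (1 moves): (row=1, col=2) -> (row=1, col=1)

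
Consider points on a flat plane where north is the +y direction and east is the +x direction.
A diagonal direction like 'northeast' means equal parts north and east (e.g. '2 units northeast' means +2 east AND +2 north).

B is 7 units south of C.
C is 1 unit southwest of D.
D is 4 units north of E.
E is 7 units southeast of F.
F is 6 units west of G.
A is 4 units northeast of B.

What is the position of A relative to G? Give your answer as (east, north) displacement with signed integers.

Answer: A is at (east=4, north=-7) relative to G.

Derivation:
Place G at the origin (east=0, north=0).
  F is 6 units west of G: delta (east=-6, north=+0); F at (east=-6, north=0).
  E is 7 units southeast of F: delta (east=+7, north=-7); E at (east=1, north=-7).
  D is 4 units north of E: delta (east=+0, north=+4); D at (east=1, north=-3).
  C is 1 unit southwest of D: delta (east=-1, north=-1); C at (east=0, north=-4).
  B is 7 units south of C: delta (east=+0, north=-7); B at (east=0, north=-11).
  A is 4 units northeast of B: delta (east=+4, north=+4); A at (east=4, north=-7).
Therefore A relative to G: (east=4, north=-7).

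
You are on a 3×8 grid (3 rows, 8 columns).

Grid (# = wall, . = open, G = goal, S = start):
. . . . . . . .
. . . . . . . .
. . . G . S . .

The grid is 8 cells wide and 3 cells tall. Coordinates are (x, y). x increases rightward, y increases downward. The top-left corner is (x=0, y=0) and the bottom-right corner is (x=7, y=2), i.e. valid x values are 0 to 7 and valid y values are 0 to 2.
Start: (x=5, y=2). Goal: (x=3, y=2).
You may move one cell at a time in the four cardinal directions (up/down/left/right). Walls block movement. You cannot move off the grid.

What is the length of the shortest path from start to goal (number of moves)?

Answer: Shortest path length: 2

Derivation:
BFS from (x=5, y=2) until reaching (x=3, y=2):
  Distance 0: (x=5, y=2)
  Distance 1: (x=5, y=1), (x=4, y=2), (x=6, y=2)
  Distance 2: (x=5, y=0), (x=4, y=1), (x=6, y=1), (x=3, y=2), (x=7, y=2)  <- goal reached here
One shortest path (2 moves): (x=5, y=2) -> (x=4, y=2) -> (x=3, y=2)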